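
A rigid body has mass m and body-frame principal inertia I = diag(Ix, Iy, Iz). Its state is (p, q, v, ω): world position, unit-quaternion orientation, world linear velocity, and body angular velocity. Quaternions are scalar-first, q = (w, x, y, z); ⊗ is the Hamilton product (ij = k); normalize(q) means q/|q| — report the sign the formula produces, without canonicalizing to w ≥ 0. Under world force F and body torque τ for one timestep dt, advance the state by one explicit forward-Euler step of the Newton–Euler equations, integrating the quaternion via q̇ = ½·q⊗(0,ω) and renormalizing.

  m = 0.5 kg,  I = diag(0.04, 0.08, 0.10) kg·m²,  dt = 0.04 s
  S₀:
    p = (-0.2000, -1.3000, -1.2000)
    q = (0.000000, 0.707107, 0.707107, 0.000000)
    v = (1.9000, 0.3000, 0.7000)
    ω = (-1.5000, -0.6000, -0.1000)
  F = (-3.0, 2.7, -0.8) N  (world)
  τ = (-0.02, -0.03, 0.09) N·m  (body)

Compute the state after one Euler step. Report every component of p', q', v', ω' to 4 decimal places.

p + v·dt = (-0.1240, -1.2880, -1.1720)
v' = v + a·dt = (1.6600, 0.5160, 0.6360)
α = I⁻¹(τ − ω×Iω) = (-0.5300, -0.2625, 0.5400)
new body rate ω' = (-1.5212, -0.6105, -0.0784)
2q̇ = q⊗(0,ω) = (1.4849247, -0.0707107, 0.0707107, 0.6363963)
q' = normalize(q + ½dt·q⊗(0,ω)) = (0.0297, 0.7053, 0.7082, 0.0127)

p' = (-0.1240, -1.2880, -1.1720)
q' = (0.0297, 0.7053, 0.7082, 0.0127)
v' = (1.6600, 0.5160, 0.6360)
ω' = (-1.5212, -0.6105, -0.0784)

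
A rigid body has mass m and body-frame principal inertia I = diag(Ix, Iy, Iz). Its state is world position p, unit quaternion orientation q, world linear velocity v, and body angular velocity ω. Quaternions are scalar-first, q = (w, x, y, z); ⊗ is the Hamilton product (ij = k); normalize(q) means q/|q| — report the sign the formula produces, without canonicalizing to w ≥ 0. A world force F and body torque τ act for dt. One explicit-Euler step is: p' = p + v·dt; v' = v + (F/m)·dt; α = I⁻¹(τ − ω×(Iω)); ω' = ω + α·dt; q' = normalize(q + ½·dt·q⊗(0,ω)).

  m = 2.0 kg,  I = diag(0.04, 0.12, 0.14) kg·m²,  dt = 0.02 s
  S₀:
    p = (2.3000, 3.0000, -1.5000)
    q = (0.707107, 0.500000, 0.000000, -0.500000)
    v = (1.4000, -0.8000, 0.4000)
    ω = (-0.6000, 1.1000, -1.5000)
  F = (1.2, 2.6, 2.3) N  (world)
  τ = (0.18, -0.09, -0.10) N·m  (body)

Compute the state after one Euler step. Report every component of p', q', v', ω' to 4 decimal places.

a = (0.6000, 1.3000, 1.1500)
p' = p + v·dt = (2.3280, 2.9840, -1.4920)
new velocity v' = (1.4120, -0.7740, 0.4230)
precession coupling ω×(Iω) = (-0.0330, -0.0900, -0.0528)
angular accel α = (5.3250, 0.0000, -0.3371)
new body rate ω' = (-0.4935, 1.1000, -1.5067)
q⊗(0,ω) = (-0.4500000, 0.1257358, 1.8278177, -0.5106605)
q' = normalize(q + ½dt·q⊗(0,ω)) = (0.7025, 0.5012, 0.0183, -0.5050)

p' = (2.3280, 2.9840, -1.4920)
q' = (0.7025, 0.5012, 0.0183, -0.5050)
v' = (1.4120, -0.7740, 0.4230)
ω' = (-0.4935, 1.1000, -1.5067)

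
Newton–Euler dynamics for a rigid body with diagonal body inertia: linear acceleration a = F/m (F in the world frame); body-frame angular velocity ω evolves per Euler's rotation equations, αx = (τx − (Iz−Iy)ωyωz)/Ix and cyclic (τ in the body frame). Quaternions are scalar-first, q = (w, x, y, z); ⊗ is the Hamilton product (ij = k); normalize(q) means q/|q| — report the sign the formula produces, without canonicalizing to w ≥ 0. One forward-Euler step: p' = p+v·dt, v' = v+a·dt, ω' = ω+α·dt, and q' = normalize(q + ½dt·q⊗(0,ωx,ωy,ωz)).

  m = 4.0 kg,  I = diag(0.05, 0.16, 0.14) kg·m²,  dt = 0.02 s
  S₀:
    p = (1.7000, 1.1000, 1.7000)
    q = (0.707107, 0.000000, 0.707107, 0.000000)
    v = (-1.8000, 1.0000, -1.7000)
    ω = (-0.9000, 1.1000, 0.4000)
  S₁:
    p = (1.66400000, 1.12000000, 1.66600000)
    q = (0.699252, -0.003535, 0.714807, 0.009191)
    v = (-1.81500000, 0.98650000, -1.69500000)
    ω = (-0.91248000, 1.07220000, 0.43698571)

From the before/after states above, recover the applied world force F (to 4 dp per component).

v₁ − v₀ = (-0.01500000, -0.01350000, 0.00500000)
applied force F = (-3.0000, -2.7000, 1.0000)

F = (-3.0000, -2.7000, 1.0000)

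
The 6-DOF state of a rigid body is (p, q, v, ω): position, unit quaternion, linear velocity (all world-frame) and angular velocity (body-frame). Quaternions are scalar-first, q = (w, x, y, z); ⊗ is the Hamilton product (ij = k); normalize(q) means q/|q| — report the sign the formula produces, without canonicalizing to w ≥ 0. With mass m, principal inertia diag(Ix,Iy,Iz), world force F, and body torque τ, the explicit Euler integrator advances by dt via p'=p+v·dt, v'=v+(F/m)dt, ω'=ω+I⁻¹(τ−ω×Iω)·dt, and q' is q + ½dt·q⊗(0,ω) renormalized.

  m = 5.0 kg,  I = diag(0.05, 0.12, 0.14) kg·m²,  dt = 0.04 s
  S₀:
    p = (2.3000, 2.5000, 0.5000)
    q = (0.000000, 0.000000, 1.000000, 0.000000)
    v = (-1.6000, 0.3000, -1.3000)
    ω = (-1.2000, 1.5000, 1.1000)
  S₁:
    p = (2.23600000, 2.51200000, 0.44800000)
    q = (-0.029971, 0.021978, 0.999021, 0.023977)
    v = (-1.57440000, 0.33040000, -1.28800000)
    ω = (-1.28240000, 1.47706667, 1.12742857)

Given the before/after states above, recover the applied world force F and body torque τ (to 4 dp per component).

ω₁ − ω₀ = (-0.08240000, -0.02293333, 0.02742857)
τ = I·(Δω/dt) + ω₀×(Iω₀) = (-0.0700, 0.0500, -0.0300)
velocity change Δv = (0.02560000, 0.03040000, 0.01200000)
applied force F = (3.2000, 3.8000, 1.5000)

F = (3.2000, 3.8000, 1.5000)
τ = (-0.0700, 0.0500, -0.0300)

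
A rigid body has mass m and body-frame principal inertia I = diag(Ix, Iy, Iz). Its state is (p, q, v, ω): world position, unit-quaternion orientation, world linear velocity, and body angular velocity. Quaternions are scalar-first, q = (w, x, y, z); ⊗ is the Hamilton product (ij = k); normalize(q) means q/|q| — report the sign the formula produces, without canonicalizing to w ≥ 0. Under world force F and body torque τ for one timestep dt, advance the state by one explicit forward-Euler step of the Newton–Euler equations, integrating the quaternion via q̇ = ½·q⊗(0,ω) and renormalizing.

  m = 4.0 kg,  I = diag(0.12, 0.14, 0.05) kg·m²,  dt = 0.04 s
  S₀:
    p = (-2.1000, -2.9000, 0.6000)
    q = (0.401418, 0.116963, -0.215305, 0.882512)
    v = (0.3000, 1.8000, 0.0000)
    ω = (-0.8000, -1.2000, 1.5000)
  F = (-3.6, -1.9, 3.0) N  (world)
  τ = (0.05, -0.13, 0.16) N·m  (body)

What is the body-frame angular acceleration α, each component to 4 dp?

precession coupling ω×(Iω) = (0.1620, -0.0840, 0.0192)
α = I⁻¹(τ − ω×Iω) = (-0.9333, -0.3286, 2.8160)

α = (-0.9333, -0.3286, 2.8160)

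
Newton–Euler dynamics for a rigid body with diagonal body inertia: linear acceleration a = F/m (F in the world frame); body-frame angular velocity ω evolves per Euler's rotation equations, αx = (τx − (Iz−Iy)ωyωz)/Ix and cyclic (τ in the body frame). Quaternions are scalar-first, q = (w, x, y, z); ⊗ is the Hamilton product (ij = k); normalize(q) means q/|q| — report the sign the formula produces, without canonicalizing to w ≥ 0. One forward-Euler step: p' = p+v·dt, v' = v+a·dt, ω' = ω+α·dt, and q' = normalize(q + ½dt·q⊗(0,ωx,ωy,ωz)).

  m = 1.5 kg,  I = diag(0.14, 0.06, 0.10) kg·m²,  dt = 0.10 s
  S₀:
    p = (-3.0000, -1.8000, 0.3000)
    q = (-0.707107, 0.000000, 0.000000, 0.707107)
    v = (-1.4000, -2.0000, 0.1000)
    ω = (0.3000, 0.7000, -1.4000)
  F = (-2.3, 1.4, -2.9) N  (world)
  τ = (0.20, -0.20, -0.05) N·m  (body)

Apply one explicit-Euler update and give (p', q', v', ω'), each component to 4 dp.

p' = (-3.1400, -2.0000, 0.3100)
q' = (-0.6555, -0.0352, -0.0141, 0.7542)
v' = (-1.5533, -1.9067, -0.0933)
ω' = (0.4709, 0.3947, -1.4332)

a = (-1.5333, 0.9333, -1.9333)
new position p' = (-3.1400, -2.0000, 0.3100)
v' = v + a·dt = (-1.5533, -1.9067, -0.0933)
precession coupling ω×(Iω) = (-0.0392, -0.0168, -0.0168)
(τ − ω×Iω)/I = (1.7086, -3.0533, -0.3320)
new body rate ω' = (0.4709, 0.3947, -1.4332)
Hamilton product q⊗(0,ω) = (0.9899498, -0.7071070, -0.2828428, 0.9899498)
q' = normalize(q + ½dt·q⊗(0,ω)) = (-0.6555, -0.0352, -0.0141, 0.7542)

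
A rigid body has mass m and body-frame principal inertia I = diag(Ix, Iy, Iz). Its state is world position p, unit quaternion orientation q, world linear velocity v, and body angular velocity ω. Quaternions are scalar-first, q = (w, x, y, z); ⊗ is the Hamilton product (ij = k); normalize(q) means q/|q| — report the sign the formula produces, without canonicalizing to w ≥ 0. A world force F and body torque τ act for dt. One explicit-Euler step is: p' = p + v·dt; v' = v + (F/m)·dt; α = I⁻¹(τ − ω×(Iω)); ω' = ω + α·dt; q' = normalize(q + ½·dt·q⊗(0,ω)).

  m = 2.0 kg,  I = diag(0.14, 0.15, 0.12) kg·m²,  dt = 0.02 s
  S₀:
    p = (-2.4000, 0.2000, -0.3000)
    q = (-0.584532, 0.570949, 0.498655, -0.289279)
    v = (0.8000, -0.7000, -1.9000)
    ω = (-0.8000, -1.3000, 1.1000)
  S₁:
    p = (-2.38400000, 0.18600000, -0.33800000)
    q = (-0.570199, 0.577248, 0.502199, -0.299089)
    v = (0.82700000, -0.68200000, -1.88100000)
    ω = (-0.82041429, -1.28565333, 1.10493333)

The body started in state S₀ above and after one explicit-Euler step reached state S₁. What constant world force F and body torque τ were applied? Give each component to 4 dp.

velocity change Δv = (0.02700000, 0.01800000, 0.01900000)
applied force F = (2.7000, 1.8000, 1.9000)
rate change Δω = (-0.02041429, 0.01434667, 0.00493333)
gyro term ω₀×Iω₀ = (0.0429, -0.0176, 0.0104)
applied torque τ = (-0.1000, 0.0900, 0.0400)

F = (2.7000, 1.8000, 1.9000)
τ = (-0.1000, 0.0900, 0.0400)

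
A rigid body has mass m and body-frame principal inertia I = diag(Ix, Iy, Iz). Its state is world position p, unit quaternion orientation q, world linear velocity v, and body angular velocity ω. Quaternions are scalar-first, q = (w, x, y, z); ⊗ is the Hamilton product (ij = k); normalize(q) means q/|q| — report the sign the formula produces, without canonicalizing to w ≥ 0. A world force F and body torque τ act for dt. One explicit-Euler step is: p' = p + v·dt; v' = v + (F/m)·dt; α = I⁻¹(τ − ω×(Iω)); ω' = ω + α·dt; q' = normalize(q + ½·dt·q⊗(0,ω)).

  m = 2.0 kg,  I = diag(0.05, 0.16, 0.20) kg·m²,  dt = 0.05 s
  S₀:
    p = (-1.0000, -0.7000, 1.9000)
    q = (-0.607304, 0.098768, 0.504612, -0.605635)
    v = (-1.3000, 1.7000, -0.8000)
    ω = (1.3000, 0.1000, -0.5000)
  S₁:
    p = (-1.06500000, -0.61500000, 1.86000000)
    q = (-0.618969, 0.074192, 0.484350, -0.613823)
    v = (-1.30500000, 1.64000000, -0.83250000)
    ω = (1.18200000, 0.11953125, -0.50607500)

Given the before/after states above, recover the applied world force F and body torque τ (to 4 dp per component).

F = (-0.2000, -2.4000, -1.3000)
τ = (-0.1200, 0.1600, -0.0100)

ω₁ − ω₀ = (-0.11800000, 0.01953125, -0.00607500)
precession coupling = (-0.0020, 0.0975, 0.0143)
applied torque τ = (-0.1200, 0.1600, -0.0100)
v₁ − v₀ = (-0.00500000, -0.06000000, -0.03250000)
applied force F = (-0.2000, -2.4000, -1.3000)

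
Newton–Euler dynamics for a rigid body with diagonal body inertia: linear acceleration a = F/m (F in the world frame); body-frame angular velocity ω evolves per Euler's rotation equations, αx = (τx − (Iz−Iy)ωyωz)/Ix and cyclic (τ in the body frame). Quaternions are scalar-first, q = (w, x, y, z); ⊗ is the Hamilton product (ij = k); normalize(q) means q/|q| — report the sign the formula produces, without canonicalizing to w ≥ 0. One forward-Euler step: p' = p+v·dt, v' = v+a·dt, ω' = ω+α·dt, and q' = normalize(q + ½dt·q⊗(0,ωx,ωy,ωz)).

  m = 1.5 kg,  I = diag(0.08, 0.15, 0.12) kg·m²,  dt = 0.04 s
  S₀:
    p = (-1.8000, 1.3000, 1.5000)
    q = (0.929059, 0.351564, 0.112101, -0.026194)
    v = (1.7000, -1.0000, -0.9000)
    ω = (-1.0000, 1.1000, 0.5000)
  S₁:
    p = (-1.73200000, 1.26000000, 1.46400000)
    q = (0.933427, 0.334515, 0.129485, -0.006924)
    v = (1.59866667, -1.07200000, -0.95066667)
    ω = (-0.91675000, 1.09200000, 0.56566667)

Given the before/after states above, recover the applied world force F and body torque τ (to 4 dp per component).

rate change Δω = (0.08325000, -0.00800000, 0.06566667)
applied torque τ = (0.1500, -0.0100, 0.1200)
Δv = v₁−v₀ = (-0.10133333, -0.07200000, -0.05066667)
m·(v₁−v₀)/dt = (-3.8000, -2.7000, -1.9000)

F = (-3.8000, -2.7000, -1.9000)
τ = (0.1500, -0.0100, 0.1200)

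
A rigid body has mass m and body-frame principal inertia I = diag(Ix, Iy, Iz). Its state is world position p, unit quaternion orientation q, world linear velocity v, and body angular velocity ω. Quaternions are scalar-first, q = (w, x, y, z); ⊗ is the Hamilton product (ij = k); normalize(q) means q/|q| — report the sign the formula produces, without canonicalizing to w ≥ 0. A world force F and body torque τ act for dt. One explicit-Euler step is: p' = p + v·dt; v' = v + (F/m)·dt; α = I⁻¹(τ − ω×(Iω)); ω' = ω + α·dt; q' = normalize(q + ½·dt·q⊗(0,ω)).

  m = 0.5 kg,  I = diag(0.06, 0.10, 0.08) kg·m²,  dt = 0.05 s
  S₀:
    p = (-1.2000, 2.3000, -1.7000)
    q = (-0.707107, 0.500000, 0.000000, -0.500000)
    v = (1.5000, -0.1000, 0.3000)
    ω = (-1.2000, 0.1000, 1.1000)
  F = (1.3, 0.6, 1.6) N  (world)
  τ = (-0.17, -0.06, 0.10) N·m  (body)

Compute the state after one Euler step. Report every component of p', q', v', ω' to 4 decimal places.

ω×(Iω) gyroscopic = (-0.0022, 0.0264, -0.0048)
(τ − ω×Iω)/I = (-2.7967, -0.8640, 1.3100)
ω + α·dt = (-1.3398, 0.0568, 1.1655)
Hamilton product q⊗(0,ω) = (1.1500000, 0.8985284, -0.0207107, -0.7278177)
q' = normalize(q + ½dt·q⊗(0,ω)) = (-0.6778, 0.5220, -0.0005, -0.5178)
a = F/m = (2.6000, 1.2000, 3.2000)
new position p' = (-1.1250, 2.2950, -1.6850)
v' = v + a·dt = (1.6300, -0.0400, 0.4600)

p' = (-1.1250, 2.2950, -1.6850)
q' = (-0.6778, 0.5220, -0.0005, -0.5178)
v' = (1.6300, -0.0400, 0.4600)
ω' = (-1.3398, 0.0568, 1.1655)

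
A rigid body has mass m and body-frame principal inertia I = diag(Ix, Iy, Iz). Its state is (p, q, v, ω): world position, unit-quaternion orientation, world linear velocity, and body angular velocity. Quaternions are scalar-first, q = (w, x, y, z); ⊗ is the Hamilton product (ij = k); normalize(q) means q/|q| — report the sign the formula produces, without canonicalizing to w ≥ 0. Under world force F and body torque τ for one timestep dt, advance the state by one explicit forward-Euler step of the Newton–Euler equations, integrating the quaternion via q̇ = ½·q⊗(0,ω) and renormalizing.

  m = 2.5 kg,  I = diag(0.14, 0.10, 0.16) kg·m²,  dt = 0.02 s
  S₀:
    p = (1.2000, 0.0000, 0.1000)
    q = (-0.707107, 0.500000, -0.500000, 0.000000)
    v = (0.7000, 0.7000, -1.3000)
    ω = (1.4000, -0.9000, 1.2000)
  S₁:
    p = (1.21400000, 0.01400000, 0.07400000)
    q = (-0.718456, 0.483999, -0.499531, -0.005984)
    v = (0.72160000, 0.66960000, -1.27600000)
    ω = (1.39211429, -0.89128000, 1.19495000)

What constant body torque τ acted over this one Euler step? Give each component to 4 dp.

τ = (-0.1200, 0.0100, 0.0100)

Δω = ω₁−ω₀ = (-0.00788571, 0.00872000, -0.00505000)
applied torque τ = (-0.1200, 0.0100, 0.0100)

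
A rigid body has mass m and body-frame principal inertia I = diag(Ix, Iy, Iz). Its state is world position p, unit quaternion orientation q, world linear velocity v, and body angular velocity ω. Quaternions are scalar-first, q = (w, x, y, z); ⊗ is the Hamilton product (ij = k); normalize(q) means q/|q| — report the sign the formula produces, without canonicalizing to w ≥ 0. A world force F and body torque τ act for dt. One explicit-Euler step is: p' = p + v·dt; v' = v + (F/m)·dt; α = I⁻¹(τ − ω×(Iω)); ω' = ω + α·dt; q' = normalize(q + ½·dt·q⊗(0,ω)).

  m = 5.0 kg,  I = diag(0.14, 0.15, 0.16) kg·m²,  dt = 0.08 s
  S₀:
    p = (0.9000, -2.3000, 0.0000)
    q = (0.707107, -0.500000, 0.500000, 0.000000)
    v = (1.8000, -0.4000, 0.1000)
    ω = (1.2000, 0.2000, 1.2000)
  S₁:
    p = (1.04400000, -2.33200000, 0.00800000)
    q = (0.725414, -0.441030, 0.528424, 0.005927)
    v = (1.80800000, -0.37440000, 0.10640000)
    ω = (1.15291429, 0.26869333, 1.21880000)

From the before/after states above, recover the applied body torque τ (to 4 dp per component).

τ = (-0.0800, 0.1000, 0.0400)

rate change Δω = (-0.04708571, 0.06869333, 0.01880000)
precession coupling = (0.0024, -0.0288, 0.0024)
applied torque τ = (-0.0800, 0.1000, 0.0400)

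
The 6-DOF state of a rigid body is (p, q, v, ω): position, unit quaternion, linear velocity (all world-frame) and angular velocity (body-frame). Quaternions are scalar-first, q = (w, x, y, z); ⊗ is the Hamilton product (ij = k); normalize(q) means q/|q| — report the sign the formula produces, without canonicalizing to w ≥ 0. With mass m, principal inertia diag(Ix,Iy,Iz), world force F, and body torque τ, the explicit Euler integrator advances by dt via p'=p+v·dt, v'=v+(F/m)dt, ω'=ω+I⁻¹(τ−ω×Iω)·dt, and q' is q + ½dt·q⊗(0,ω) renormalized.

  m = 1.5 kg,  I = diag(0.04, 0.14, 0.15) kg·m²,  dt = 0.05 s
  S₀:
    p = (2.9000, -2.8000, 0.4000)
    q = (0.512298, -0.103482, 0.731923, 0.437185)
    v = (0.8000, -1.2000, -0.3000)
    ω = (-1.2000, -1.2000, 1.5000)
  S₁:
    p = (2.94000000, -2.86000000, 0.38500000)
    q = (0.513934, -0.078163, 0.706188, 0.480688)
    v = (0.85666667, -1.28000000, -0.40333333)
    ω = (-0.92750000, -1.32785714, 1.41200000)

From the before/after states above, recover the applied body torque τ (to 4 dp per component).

ω₁ − ω₀ = (0.27250000, -0.12785714, -0.08800000)
gyro term ω₀×Iω₀ = (-0.0180, 0.1980, 0.1440)
applied torque τ = (0.2000, -0.1600, -0.1200)

τ = (0.2000, -0.1600, -0.1200)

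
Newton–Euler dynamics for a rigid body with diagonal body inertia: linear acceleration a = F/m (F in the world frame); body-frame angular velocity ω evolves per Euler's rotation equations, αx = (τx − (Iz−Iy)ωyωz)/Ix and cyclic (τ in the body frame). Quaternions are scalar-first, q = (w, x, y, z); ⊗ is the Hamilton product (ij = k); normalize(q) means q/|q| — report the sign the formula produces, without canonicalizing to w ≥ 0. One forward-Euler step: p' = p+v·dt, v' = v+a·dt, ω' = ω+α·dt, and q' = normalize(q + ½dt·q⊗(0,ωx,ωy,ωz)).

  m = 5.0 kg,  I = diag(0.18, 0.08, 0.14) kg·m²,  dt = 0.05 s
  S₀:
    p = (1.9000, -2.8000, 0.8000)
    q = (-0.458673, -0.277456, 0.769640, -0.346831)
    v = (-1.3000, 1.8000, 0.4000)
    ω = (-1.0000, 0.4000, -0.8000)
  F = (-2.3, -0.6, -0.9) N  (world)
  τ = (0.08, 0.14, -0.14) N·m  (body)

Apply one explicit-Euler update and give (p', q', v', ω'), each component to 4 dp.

p' = (1.8350, -2.7100, 0.8200)
q' = (-0.4800, -0.2778, 0.7677, -0.3210)
v' = (-1.3230, 1.7940, 0.3910)
ω' = (-0.9724, 0.4675, -0.8643)

a = F/m = (-0.4600, -0.1200, -0.1800)
new position p' = (1.8350, -2.7100, 0.8200)
v' = v + a·dt = (-1.3230, 1.7940, 0.3910)
angular accel α = (0.5511, 1.3500, -1.2857)
ω' = ω + α·dt = (-0.9724, 0.4675, -0.8643)
Hamilton product q⊗(0,ω) = (-0.8627768, -0.0183066, -0.0586030, 1.0255960)
q' = normalize(q + ½dt·q⊗(0,ω)) = (-0.4800, -0.2778, 0.7677, -0.3210)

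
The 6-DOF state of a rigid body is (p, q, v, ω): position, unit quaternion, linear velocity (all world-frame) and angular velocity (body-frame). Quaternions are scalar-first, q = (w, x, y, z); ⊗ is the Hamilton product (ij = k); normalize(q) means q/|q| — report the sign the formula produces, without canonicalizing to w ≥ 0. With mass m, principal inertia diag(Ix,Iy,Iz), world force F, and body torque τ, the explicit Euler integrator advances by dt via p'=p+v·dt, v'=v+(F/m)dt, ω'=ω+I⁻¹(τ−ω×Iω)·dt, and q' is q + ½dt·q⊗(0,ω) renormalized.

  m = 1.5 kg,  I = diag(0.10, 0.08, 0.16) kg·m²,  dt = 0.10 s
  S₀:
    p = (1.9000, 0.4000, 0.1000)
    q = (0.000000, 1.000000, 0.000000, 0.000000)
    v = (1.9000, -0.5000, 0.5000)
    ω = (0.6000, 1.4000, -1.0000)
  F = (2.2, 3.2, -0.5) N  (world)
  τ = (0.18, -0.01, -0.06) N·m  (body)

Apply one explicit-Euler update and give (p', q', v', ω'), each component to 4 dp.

p' = (2.0900, 0.3500, 0.1500)
q' = (-0.0299, 0.9959, 0.0498, 0.0697)
v' = (2.0467, -0.2867, 0.4667)
ω' = (0.8920, 1.3425, -1.0270)

p + v·dt = (2.0900, 0.3500, 0.1500)
new velocity v' = (2.0467, -0.2867, 0.4667)
ω×(Iω) gyroscopic = (-0.1120, 0.0360, -0.0168)
α = I⁻¹(τ − ω×Iω) = (2.9200, -0.5750, -0.2700)
ω' = ω + α·dt = (0.8920, 1.3425, -1.0270)
q⊗(0,ω) = (-0.6000000, 0.0000000, 1.0000000, 1.4000000)
q + ½dt·q⊗(0,ω), renormalized = (-0.0299, 0.9959, 0.0498, 0.0697)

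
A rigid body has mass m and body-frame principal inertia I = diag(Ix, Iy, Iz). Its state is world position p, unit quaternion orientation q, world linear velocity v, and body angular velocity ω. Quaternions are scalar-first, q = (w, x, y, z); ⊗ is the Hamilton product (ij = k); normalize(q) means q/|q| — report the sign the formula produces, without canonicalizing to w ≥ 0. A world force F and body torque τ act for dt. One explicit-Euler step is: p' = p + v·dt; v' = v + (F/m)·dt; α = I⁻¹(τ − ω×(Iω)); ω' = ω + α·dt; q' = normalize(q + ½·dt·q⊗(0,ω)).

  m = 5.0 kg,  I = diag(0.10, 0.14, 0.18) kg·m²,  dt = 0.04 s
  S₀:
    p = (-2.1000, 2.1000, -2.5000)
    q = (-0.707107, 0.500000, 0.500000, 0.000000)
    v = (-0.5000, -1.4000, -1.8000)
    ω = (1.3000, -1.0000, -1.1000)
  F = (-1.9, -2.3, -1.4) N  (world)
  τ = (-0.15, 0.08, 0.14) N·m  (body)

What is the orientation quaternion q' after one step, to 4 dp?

q' = (-0.7096, 0.4702, 0.5247, -0.0074)

Hamilton product q⊗(0,ω) = (-0.1500000, -1.4692391, 1.2571070, -0.3721823)
q + ½dt·q⊗(0,ω), renormalized = (-0.7096, 0.4702, 0.5247, -0.0074)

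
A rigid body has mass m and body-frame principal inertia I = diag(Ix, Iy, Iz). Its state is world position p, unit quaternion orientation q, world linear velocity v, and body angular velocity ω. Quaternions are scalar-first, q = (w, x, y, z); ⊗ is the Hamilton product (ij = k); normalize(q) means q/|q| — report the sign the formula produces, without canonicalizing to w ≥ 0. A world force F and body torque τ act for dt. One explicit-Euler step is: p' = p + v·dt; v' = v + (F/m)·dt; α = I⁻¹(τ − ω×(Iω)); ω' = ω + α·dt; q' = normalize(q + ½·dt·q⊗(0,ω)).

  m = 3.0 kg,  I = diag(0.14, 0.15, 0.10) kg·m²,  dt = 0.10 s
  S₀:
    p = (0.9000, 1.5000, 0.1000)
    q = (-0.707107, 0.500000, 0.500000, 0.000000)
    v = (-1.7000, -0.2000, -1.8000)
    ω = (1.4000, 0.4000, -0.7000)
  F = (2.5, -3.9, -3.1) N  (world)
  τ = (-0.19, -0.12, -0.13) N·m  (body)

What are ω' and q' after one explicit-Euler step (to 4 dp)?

ω' = (1.2543, 0.3461, -0.8356)
q' = (-0.7497, 0.4316, 0.5017, -0.0003)

ω×(Iω) gyroscopic = (0.0140, -0.0392, 0.0056)
angular accel α = (-1.4571, -0.5387, -1.3560)
ω + α·dt = (1.2543, 0.3461, -0.8356)
Hamilton product q⊗(0,ω) = (-0.9000000, -1.3399498, 0.0671572, -0.0050251)
q' = normalize(q + ½dt·q⊗(0,ω)) = (-0.7497, 0.4316, 0.5017, -0.0003)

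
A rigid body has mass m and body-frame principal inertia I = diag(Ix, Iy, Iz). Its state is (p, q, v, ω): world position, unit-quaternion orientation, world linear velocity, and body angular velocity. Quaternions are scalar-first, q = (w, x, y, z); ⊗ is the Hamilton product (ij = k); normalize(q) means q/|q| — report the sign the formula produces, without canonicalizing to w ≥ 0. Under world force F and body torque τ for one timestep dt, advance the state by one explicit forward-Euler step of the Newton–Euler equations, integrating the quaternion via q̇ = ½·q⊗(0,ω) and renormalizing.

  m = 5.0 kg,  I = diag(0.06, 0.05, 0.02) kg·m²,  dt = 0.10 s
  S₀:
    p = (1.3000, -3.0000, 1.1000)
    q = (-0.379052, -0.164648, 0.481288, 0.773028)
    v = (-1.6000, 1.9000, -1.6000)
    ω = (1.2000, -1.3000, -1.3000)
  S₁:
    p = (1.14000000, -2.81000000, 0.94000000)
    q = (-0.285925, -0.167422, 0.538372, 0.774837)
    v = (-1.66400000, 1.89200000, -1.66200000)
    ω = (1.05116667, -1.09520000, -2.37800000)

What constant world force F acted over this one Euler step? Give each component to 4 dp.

F = (-3.2000, -0.4000, -3.1000)

v₁ − v₀ = (-0.06400000, -0.00800000, -0.06200000)
m·(v₁−v₀)/dt = (-3.2000, -0.4000, -3.1000)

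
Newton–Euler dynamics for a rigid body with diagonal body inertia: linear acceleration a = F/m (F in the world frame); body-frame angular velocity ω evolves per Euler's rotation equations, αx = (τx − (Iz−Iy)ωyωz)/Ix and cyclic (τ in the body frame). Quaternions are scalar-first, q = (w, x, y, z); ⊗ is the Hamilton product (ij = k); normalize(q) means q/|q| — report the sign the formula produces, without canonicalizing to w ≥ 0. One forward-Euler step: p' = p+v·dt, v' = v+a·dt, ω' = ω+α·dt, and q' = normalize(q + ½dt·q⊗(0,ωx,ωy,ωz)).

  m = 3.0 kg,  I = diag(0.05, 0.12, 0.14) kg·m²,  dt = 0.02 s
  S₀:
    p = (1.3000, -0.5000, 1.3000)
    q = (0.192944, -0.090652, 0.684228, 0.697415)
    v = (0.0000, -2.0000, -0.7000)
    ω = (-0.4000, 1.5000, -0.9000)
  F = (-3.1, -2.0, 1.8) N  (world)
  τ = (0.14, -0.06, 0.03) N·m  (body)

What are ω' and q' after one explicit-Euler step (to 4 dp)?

ω' = (-0.3332, 1.4954, -0.8897)
q' = (0.1886, -0.1080, 0.6834, 0.6969)

precession coupling ω×(Iω) = (-0.0270, -0.0324, -0.0420)
(τ − ω×Iω)/I = (3.3400, -0.2300, 0.5143)
ω + α·dt = (-0.3332, 1.4954, -0.8897)
Hamilton product q⊗(0,ω) = (-0.4349293, -1.7391053, -0.0711368, -0.0359364)
q + ½dt·q⊗(0,ω), renormalized = (0.1886, -0.1080, 0.6834, 0.6969)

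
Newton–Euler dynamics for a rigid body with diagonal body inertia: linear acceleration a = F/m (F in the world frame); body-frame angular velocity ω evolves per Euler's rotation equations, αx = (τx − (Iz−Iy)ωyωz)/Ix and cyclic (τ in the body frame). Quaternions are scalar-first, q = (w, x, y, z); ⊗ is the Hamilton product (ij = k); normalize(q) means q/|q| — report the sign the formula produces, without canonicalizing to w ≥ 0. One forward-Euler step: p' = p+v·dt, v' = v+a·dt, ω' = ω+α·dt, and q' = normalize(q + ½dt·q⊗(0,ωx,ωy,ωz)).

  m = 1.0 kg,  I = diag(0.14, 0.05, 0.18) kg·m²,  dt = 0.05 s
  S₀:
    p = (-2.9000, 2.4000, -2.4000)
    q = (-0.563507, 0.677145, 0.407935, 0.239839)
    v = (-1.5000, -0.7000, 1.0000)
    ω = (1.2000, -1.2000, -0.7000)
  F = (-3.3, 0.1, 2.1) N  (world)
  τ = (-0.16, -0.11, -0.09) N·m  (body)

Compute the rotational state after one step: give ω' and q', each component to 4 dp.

precession coupling ω×(Iω) = (0.1092, 0.0336, 0.1296)
(τ − ω×Iω)/I = (-1.9229, -2.8720, -1.2200)
new body rate ω' = (1.1039, -1.3436, -0.7610)
Hamilton product q⊗(0,ω) = (-0.1551647, -0.6739561, 1.4380167, -0.9076411)
updated quaternion q' = (-0.5668, 0.6596, 0.4434, 0.2169)

ω' = (1.1039, -1.3436, -0.7610)
q' = (-0.5668, 0.6596, 0.4434, 0.2169)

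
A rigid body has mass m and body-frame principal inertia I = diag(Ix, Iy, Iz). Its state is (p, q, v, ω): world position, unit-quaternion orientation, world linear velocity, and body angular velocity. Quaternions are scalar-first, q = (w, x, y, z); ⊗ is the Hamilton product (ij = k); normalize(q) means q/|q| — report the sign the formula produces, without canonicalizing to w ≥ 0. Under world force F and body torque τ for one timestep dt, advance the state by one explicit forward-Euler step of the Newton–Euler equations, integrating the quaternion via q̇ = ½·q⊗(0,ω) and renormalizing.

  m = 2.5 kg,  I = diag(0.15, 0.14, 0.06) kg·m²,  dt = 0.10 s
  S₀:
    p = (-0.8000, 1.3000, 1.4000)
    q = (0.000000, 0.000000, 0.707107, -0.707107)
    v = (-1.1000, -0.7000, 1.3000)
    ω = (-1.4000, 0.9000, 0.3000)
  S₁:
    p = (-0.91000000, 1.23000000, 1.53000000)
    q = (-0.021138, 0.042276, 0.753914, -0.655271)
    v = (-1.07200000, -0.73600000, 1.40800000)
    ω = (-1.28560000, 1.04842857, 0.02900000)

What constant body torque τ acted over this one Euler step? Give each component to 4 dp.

ω₁ − ω₀ = (0.11440000, 0.14842857, -0.27100000)
precession coupling = (-0.0216, -0.0378, 0.0126)
I·α + gyro = (0.1500, 0.1700, -0.1500)

τ = (0.1500, 0.1700, -0.1500)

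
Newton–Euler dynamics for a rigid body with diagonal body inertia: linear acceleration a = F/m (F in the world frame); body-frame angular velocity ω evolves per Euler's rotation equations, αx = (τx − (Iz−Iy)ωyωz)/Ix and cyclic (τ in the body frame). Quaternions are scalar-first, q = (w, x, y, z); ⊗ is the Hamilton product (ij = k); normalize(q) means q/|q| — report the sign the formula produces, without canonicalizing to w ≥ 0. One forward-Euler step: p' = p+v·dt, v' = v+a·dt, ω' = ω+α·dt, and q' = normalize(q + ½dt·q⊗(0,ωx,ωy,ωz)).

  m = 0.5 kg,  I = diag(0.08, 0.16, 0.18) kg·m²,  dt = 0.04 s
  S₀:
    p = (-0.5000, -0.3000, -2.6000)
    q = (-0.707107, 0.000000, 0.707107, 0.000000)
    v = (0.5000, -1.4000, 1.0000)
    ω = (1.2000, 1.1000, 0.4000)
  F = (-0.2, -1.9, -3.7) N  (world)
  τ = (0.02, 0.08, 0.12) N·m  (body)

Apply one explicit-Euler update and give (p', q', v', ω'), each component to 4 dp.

linear accel F/m = (-0.4000, -3.8000, -7.4000)
new position p' = (-0.4800, -0.3560, -2.5600)
v' = v + a·dt = (0.4840, -1.5520, 0.7040)
α = I⁻¹(τ − ω×Iω) = (0.1400, 0.8000, 0.0800)
ω + α·dt = (1.2056, 1.1320, 0.4032)
Hamilton product q⊗(0,ω) = (-0.7778177, -0.5656856, -0.7778177, -1.1313712)
updated quaternion q' = (-0.7223, -0.0113, 0.6912, -0.0226)

p' = (-0.4800, -0.3560, -2.5600)
q' = (-0.7223, -0.0113, 0.6912, -0.0226)
v' = (0.4840, -1.5520, 0.7040)
ω' = (1.2056, 1.1320, 0.4032)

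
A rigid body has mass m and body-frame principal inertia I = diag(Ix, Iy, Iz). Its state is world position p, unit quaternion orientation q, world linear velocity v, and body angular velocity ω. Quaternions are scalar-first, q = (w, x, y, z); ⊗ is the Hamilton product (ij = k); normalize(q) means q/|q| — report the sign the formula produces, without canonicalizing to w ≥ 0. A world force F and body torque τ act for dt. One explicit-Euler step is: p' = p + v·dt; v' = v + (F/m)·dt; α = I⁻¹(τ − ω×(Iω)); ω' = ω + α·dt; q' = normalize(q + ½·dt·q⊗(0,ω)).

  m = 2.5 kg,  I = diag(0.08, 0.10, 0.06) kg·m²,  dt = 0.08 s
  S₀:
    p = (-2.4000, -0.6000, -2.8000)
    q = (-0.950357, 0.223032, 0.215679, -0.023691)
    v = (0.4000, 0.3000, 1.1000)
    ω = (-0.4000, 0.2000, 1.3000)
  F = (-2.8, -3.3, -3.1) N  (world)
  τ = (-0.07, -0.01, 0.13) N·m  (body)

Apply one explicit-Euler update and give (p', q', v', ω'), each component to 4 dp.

angular accel α = (-0.7450, 0.0040, 2.1933)
ω' = ω + α·dt = (-0.4596, 0.2003, 1.4755)
2q̇ = q⊗(0,ω) = (0.0768753, 0.6652637, -0.4705366, -1.1045861)
q + ½dt·q⊗(0,ω), renormalized = (-0.9459, 0.2493, 0.1966, -0.0678)
a = F/m = (-1.1200, -1.3200, -1.2400)
p + v·dt = (-2.3680, -0.5760, -2.7120)
v + (F/m)dt = (0.3104, 0.1944, 1.0008)

p' = (-2.3680, -0.5760, -2.7120)
q' = (-0.9459, 0.2493, 0.1966, -0.0678)
v' = (0.3104, 0.1944, 1.0008)
ω' = (-0.4596, 0.2003, 1.4755)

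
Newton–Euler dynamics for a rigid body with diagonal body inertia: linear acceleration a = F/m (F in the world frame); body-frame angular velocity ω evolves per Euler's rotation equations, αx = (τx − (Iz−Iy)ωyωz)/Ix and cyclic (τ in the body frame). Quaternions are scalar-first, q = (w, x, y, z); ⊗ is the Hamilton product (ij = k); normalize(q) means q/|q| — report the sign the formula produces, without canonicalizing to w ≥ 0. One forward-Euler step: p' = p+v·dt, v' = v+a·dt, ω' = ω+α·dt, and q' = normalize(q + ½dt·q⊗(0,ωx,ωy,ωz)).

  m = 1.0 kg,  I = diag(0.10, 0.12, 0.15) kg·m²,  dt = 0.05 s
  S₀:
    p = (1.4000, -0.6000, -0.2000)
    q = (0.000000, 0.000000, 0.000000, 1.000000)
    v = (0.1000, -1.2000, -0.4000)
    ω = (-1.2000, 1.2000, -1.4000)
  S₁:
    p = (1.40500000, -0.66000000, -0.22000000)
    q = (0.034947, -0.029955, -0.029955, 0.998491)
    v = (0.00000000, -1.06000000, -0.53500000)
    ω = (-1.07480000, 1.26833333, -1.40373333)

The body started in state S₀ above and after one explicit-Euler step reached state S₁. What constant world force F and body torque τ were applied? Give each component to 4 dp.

velocity change Δv = (-0.10000000, 0.14000000, -0.13500000)
m·(v₁−v₀)/dt = (-2.0000, 2.8000, -2.7000)
ω₁ − ω₀ = (0.12520000, 0.06833333, -0.00373333)
ω₀×(Iω₀) = (-0.0504, -0.0840, -0.0288)
applied torque τ = (0.2000, 0.0800, -0.0400)

F = (-2.0000, 2.8000, -2.7000)
τ = (0.2000, 0.0800, -0.0400)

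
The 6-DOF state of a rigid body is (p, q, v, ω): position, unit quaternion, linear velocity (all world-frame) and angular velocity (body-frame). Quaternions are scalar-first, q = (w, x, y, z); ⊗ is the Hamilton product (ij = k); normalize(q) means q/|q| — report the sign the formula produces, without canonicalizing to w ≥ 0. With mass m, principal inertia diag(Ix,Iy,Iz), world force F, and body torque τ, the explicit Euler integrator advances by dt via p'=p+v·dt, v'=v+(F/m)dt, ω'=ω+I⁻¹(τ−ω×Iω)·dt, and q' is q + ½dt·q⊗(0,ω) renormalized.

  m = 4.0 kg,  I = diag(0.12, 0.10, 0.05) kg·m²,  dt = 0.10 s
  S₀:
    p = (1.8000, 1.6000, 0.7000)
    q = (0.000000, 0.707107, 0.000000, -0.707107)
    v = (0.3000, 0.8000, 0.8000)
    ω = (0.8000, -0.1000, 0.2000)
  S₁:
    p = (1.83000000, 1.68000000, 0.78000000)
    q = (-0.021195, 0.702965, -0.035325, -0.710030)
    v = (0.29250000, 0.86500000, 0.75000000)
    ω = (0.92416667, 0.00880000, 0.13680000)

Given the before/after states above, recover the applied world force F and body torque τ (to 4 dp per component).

Δω = ω₁−ω₀ = (0.12416667, 0.10880000, -0.06320000)
precession coupling = (0.0010, 0.0112, 0.0016)
τ = I·(Δω/dt) + ω₀×(Iω₀) = (0.1500, 0.1200, -0.0300)
Δv = v₁−v₀ = (-0.00750000, 0.06500000, -0.05000000)
F = m·Δv/dt = (-0.3000, 2.6000, -2.0000)

F = (-0.3000, 2.6000, -2.0000)
τ = (0.1500, 0.1200, -0.0300)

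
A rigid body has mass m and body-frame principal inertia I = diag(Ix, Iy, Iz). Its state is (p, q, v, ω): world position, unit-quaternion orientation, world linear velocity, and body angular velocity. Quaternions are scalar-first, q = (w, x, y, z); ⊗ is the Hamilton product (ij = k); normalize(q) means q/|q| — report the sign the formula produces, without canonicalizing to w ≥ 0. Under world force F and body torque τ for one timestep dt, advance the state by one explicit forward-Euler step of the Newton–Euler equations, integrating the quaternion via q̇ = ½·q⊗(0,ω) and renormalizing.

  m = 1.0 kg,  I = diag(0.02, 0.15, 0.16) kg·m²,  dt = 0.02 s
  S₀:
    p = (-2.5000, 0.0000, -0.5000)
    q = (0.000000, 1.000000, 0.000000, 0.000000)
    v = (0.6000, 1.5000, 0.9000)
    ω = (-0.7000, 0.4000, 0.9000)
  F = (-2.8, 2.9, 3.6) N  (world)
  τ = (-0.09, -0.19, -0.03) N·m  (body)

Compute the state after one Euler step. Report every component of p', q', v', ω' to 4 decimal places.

a = (-2.8000, 2.9000, 3.6000)
p + v·dt = (-2.4880, 0.0300, -0.4820)
v' = v + a·dt = (0.5440, 1.5580, 0.9720)
gyro term ω×Iω = (0.0036, 0.0882, -0.0364)
(τ − ω×Iω)/I = (-4.6800, -1.8547, 0.0400)
new body rate ω' = (-0.7936, 0.3629, 0.9008)
q⊗(0,ω) = (0.7000000, 0.0000000, -0.9000000, 0.4000000)
updated quaternion q' = (0.0070, 0.9999, -0.0090, 0.0040)

p' = (-2.4880, 0.0300, -0.4820)
q' = (0.0070, 0.9999, -0.0090, 0.0040)
v' = (0.5440, 1.5580, 0.9720)
ω' = (-0.7936, 0.3629, 0.9008)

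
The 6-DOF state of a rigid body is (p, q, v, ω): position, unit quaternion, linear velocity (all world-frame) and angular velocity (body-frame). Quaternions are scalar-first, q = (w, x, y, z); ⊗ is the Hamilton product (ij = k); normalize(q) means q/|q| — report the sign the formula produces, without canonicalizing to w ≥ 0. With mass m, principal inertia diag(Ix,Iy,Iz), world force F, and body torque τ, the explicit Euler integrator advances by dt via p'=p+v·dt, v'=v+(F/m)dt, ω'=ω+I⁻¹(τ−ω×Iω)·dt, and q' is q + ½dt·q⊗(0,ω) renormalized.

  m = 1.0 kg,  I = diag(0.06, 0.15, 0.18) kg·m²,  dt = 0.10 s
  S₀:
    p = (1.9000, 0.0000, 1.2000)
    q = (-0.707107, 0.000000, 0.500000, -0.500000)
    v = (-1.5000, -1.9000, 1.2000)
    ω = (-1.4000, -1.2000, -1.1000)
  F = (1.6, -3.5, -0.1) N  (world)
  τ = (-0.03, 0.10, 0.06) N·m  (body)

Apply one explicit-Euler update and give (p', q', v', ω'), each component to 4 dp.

a = (1.6000, -3.5000, -0.1000)
new position p' = (1.7500, -0.1900, 1.3200)
v + (F/m)dt = (-1.3400, -2.2500, 1.1900)
ω×(Iω) gyroscopic = (0.0396, -0.1848, 0.1512)
(τ − ω×Iω)/I = (-1.1600, 1.8987, -0.5067)
new body rate ω' = (-1.5160, -1.0101, -1.1507)
2q̇ = q⊗(0,ω) = (0.0500000, -0.1600502, 1.5485284, 1.4778177)
updated quaternion q' = (-0.7006, -0.0080, 0.5741, -0.4237)

p' = (1.7500, -0.1900, 1.3200)
q' = (-0.7006, -0.0080, 0.5741, -0.4237)
v' = (-1.3400, -2.2500, 1.1900)
ω' = (-1.5160, -1.0101, -1.1507)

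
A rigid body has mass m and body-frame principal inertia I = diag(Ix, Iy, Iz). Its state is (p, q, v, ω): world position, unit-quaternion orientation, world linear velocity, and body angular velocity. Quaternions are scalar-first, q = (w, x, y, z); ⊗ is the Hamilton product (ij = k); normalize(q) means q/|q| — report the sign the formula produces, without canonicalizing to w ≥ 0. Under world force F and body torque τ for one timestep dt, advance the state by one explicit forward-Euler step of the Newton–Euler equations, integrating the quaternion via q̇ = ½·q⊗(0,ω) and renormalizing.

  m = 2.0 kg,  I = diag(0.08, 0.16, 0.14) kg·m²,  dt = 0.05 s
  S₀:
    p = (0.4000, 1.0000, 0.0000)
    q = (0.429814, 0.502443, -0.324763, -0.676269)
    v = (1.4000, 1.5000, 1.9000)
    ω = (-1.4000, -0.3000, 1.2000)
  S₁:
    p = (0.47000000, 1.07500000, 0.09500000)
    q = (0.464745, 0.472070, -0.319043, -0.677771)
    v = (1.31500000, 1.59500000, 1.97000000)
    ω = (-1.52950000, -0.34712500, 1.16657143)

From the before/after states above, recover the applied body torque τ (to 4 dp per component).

τ = (-0.2000, -0.0500, -0.0600)

rate change Δω = (-0.12950000, -0.04712500, -0.03342857)
precession coupling = (0.0072, 0.1008, 0.0336)
τ = I·(Δω/dt) + ω₀×(Iω₀) = (-0.2000, -0.0500, -0.0600)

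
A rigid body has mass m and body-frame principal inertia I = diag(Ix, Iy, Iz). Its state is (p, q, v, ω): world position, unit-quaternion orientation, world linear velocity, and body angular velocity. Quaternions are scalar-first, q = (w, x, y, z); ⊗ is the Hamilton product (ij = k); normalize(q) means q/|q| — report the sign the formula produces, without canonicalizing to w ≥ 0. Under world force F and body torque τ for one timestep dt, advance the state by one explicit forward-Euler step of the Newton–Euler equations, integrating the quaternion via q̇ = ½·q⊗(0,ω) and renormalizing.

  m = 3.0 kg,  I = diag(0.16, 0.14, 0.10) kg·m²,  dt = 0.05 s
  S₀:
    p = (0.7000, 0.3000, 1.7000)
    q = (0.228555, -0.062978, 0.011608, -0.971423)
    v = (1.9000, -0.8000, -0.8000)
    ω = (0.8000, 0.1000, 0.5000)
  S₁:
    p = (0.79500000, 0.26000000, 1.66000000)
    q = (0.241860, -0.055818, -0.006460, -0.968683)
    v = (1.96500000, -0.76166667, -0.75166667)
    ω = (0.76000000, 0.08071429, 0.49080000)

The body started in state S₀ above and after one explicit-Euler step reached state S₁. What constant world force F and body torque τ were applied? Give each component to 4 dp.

velocity change Δv = (0.06500000, 0.03833333, 0.04833333)
m·(v₁−v₀)/dt = (3.9000, 2.3000, 2.9000)
rate change Δω = (-0.04000000, -0.01928571, -0.00920000)
τ = I·(Δω/dt) + ω₀×(Iω₀) = (-0.1300, -0.0300, -0.0200)

F = (3.9000, 2.3000, 2.9000)
τ = (-0.1300, -0.0300, -0.0200)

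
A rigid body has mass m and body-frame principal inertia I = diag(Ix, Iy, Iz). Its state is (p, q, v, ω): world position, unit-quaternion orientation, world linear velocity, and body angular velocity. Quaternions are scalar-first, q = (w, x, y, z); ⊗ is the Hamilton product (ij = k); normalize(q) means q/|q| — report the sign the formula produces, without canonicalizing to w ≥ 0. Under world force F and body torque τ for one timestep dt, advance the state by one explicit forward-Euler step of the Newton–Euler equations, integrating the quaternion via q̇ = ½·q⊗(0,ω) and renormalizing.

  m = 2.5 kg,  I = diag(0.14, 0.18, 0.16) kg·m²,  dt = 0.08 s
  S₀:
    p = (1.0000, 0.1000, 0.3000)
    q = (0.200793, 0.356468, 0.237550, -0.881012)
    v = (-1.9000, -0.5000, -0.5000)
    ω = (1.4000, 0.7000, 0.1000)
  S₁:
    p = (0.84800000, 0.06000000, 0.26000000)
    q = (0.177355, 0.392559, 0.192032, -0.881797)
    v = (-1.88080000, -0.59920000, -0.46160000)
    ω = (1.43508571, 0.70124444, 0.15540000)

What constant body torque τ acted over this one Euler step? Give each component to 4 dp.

τ = (0.0600, 0.0000, 0.1500)

rate change Δω = (0.03508571, 0.00124444, 0.05540000)
τ = I·(Δω/dt) + ω₀×(Iω₀) = (0.0600, 0.0000, 0.1500)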